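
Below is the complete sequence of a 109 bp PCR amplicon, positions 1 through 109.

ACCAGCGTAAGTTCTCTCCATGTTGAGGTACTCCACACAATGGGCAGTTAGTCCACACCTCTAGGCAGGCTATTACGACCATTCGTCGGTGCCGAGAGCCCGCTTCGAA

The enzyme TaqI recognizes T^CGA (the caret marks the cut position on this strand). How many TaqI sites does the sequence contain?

TCGA occurs starting at position 105.
TaqI cuts at 1 site.

1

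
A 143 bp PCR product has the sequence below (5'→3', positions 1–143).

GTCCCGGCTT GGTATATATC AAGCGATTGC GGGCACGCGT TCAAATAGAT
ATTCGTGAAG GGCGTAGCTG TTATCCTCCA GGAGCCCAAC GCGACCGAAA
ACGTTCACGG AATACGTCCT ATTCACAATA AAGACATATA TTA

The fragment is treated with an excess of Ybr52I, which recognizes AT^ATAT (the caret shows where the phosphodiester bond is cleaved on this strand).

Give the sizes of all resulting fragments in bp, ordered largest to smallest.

122, 15, 6 bp

Ybr52I sites (ATATAT) start at positions 14, 136.
Ybr52I cuts after base 2 of each site, so after positions 15, 137.
Linear molecule, 2 cuts → 3 fragments:
  1–15 → 15 bp
  16–137 → 122 bp
  138–143 → 6 bp
Sorted largest to smallest: 122, 15, 6 bp.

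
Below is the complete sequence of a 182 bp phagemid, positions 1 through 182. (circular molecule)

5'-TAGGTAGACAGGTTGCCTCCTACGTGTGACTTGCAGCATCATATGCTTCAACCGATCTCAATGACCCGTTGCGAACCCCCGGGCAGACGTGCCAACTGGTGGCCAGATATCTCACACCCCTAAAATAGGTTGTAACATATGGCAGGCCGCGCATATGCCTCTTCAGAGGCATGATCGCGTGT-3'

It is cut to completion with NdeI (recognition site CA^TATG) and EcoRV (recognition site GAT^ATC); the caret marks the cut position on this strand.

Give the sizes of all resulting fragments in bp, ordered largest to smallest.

70, 67, 29, 16 bp

NdeI sites (CATATG) start at positions 40, 136, 152.
NdeI cuts after base 2 of each site, so after positions 41, 137, 153.
The EcoRV site (GATATC) starts at position 106.
EcoRV cuts after base 3 of each site, so after position 108.
Combined cut positions: 41, 108, 137, 153.
Circular molecule, 4 cuts → 4 fragments:
  42–108 → 67 bp
  109–137 → 29 bp
  138–153 → 16 bp
  154–182 then 1–41 → 29 + 41 = 70 bp
Sorted largest to smallest: 70, 67, 29, 16 bp.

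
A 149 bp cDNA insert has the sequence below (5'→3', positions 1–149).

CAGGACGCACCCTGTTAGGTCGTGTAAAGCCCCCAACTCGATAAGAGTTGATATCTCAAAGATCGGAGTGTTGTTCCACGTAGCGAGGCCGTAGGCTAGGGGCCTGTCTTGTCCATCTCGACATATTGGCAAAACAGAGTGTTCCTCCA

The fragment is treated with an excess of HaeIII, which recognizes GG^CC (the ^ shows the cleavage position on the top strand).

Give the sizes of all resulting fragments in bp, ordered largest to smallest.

88, 47, 14 bp

HaeIII sites (GGCC) start at positions 87, 101.
HaeIII cuts after base 2 of each site, so after positions 88, 102.
Linear molecule, 2 cuts → 3 fragments:
  1–88 → 88 bp
  89–102 → 14 bp
  103–149 → 47 bp
Sorted largest to smallest: 88, 47, 14 bp.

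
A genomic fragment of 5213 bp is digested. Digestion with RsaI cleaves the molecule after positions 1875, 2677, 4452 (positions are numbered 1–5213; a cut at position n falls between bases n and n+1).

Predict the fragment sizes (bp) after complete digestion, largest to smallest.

Linear molecule, 3 cuts → 4 fragments:
  1875 − 0 = 1875 bp
  2677 − 1875 = 802 bp
  4452 − 2677 = 1775 bp
  5213 − 4452 = 761 bp
Sorted largest to smallest: 1875, 1775, 802, 761 bp.

1875, 1775, 802, 761 bp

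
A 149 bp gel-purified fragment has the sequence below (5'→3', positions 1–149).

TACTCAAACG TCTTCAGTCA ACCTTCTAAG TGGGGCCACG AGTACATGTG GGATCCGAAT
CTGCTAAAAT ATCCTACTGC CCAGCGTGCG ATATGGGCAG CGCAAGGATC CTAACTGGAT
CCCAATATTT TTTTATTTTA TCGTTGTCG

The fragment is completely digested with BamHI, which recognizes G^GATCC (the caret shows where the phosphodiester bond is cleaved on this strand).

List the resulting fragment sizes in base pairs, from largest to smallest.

55, 51, 32, 11 bp

BamHI sites (GGATCC) start at positions 51, 106, 117.
BamHI cuts after the first base of each site, so after positions 51, 106, 117.
Linear molecule, 3 cuts → 4 fragments:
  1–51 → 51 bp
  52–106 → 55 bp
  107–117 → 11 bp
  118–149 → 32 bp
Sorted largest to smallest: 55, 51, 32, 11 bp.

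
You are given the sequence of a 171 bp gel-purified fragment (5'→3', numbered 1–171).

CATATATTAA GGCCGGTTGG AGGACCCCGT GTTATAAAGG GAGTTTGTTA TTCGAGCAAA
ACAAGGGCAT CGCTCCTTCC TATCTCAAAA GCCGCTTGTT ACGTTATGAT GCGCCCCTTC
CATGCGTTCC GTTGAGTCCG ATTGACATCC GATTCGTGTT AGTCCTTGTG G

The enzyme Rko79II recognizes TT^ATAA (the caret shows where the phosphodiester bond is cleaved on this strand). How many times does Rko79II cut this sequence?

TTATAA occurs starting at position 32.
Rko79II cuts at 1 site.

1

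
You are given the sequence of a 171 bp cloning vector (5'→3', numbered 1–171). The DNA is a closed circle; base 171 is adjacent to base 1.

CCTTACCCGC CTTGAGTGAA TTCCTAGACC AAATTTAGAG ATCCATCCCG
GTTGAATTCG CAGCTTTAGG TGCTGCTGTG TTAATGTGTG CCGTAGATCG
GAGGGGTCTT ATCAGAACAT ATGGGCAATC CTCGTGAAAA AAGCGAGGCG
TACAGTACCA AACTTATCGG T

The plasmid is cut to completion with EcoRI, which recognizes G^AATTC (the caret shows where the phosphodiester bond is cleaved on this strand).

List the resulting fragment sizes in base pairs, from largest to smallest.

EcoRI sites (GAATTC) start at positions 18, 54.
EcoRI cuts after the first base of each site, so after positions 18, 54.
Circular molecule, 2 cuts → 2 fragments:
  19–54 → 36 bp
  55–171 then 1–18 → 117 + 18 = 135 bp
Sorted largest to smallest: 135, 36 bp.

135, 36 bp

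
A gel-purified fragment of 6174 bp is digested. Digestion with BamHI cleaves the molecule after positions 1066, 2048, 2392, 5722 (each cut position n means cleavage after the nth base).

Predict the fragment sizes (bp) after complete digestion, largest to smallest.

Linear molecule, 4 cuts → 5 fragments:
  1066 − 0 = 1066 bp
  2048 − 1066 = 982 bp
  2392 − 2048 = 344 bp
  5722 − 2392 = 3330 bp
  6174 − 5722 = 452 bp
Sorted largest to smallest: 3330, 1066, 982, 452, 344 bp.

3330, 1066, 982, 452, 344 bp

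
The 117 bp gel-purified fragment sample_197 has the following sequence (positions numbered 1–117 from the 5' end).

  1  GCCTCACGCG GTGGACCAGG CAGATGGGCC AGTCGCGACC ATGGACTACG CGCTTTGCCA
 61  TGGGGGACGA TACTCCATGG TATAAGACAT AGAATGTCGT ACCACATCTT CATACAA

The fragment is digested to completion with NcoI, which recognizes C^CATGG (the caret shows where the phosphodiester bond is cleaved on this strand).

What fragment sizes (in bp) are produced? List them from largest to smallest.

NcoI sites (CCATGG) start at positions 39, 58, 75.
NcoI cuts after the first base of each site, so after positions 39, 58, 75.
Linear molecule, 3 cuts → 4 fragments:
  1–39 → 39 bp
  40–58 → 19 bp
  59–75 → 17 bp
  76–117 → 42 bp
Sorted largest to smallest: 42, 39, 19, 17 bp.

42, 39, 19, 17 bp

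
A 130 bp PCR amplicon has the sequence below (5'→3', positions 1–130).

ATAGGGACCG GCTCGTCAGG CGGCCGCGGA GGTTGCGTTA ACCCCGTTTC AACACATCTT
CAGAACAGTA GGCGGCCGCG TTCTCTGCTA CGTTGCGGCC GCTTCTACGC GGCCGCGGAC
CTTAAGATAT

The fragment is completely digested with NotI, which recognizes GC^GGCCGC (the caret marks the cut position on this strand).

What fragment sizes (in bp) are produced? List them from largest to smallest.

52, 23, 21, 20, 14 bp

NotI sites (GCGGCCGC) start at positions 20, 72, 95, 109.
NotI cuts after base 2 of each site, so after positions 21, 73, 96, 110.
Linear molecule, 4 cuts → 5 fragments:
  1–21 → 21 bp
  22–73 → 52 bp
  74–96 → 23 bp
  97–110 → 14 bp
  111–130 → 20 bp
Sorted largest to smallest: 52, 23, 21, 20, 14 bp.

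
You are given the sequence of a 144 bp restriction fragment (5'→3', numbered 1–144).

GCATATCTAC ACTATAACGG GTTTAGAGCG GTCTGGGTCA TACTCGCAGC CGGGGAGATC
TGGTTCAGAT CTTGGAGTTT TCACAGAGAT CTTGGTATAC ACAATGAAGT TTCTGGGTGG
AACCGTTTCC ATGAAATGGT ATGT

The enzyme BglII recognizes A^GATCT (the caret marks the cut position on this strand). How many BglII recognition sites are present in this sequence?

AGATCT occurs starting at positions 56, 67, 87.
BglII cuts at 3 sites.

3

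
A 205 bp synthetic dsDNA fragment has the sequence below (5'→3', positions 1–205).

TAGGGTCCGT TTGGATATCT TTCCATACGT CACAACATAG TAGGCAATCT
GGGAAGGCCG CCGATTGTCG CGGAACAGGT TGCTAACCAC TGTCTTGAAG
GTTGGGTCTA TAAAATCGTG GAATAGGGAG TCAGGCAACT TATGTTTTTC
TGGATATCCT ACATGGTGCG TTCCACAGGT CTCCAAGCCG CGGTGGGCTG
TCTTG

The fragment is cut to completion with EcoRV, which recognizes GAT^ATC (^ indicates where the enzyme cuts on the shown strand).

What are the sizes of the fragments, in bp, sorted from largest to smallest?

EcoRV sites (GATATC) start at positions 14, 153.
EcoRV cuts after base 3 of each site, so after positions 16, 155.
Linear molecule, 2 cuts → 3 fragments:
  1–16 → 16 bp
  17–155 → 139 bp
  156–205 → 50 bp
Sorted largest to smallest: 139, 50, 16 bp.

139, 50, 16 bp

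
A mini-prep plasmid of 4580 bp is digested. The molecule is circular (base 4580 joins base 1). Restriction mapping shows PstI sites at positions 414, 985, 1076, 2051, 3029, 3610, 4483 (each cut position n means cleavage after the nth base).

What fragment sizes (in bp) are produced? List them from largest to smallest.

Circular molecule, 7 cuts → 7 fragments:
  985 − 414 = 571 bp
  1076 − 985 = 91 bp
  2051 − 1076 = 975 bp
  3029 − 2051 = 978 bp
  3610 − 3029 = 581 bp
  4483 − 3610 = 873 bp
  wrap: 4580 − 4483 + 414 = 511 bp
Sorted largest to smallest: 978, 975, 873, 581, 571, 511, 91 bp.

978, 975, 873, 581, 571, 511, 91 bp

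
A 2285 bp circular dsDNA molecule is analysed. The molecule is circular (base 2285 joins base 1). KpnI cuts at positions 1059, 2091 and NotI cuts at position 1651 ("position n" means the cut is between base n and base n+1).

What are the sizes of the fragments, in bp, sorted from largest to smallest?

1253, 592, 440 bp

Combined cut positions (sorted): 1059, 1651, 2091.
Circular molecule, 3 cuts → 3 fragments:
  1651 − 1059 = 592 bp
  2091 − 1651 = 440 bp
  wrap: 2285 − 2091 + 1059 = 1253 bp
Sorted largest to smallest: 1253, 592, 440 bp.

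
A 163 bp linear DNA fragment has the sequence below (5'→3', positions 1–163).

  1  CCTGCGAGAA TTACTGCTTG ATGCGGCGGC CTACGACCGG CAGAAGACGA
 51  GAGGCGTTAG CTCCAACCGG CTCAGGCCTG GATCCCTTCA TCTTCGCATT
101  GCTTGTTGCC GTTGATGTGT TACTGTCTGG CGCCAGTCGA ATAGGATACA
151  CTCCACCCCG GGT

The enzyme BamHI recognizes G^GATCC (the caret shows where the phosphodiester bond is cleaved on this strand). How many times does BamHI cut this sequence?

1

GGATCC occurs starting at position 80.
BamHI cuts at 1 site.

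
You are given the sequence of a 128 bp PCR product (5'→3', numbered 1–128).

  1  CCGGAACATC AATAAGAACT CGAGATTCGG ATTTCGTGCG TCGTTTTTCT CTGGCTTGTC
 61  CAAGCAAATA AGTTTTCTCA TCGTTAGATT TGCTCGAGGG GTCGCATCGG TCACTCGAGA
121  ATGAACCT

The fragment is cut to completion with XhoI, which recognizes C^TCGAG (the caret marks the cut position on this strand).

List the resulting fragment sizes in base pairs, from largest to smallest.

74, 21, 19, 14 bp

XhoI sites (CTCGAG) start at positions 19, 93, 114.
XhoI cuts after the first base of each site, so after positions 19, 93, 114.
Linear molecule, 3 cuts → 4 fragments:
  1–19 → 19 bp
  20–93 → 74 bp
  94–114 → 21 bp
  115–128 → 14 bp
Sorted largest to smallest: 74, 21, 19, 14 bp.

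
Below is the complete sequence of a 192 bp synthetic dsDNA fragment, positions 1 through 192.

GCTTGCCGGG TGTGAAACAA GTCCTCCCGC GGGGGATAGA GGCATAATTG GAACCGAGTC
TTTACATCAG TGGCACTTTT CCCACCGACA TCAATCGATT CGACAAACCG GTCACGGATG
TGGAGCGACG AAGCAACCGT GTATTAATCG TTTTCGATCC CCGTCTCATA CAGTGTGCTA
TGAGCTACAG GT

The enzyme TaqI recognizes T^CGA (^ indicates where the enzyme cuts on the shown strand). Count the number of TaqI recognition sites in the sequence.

3

TCGA occurs starting at positions 95, 100, 154.
TaqI cuts at 3 sites.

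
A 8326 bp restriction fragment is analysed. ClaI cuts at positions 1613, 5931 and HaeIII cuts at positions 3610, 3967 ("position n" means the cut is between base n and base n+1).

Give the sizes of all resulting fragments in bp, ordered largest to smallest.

2395, 1997, 1964, 1613, 357 bp

Combined cut positions (sorted): 1613, 3610, 3967, 5931.
Linear molecule, 4 cuts → 5 fragments:
  1613 − 0 = 1613 bp
  3610 − 1613 = 1997 bp
  3967 − 3610 = 357 bp
  5931 − 3967 = 1964 bp
  8326 − 5931 = 2395 bp
Sorted largest to smallest: 2395, 1997, 1964, 1613, 357 bp.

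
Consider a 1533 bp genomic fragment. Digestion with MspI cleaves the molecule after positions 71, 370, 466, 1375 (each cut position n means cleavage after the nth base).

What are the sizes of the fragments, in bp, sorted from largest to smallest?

Linear molecule, 4 cuts → 5 fragments:
  71 − 0 = 71 bp
  370 − 71 = 299 bp
  466 − 370 = 96 bp
  1375 − 466 = 909 bp
  1533 − 1375 = 158 bp
Sorted largest to smallest: 909, 299, 158, 96, 71 bp.

909, 299, 158, 96, 71 bp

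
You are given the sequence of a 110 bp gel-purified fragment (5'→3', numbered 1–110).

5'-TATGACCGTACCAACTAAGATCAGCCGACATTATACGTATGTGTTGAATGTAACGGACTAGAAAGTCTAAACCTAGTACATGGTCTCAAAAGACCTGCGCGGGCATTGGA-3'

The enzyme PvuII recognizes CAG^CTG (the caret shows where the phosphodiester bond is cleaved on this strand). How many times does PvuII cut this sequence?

No occurrence of CAGCTG is present in the sequence.
PvuII does not cut: 0 sites.

0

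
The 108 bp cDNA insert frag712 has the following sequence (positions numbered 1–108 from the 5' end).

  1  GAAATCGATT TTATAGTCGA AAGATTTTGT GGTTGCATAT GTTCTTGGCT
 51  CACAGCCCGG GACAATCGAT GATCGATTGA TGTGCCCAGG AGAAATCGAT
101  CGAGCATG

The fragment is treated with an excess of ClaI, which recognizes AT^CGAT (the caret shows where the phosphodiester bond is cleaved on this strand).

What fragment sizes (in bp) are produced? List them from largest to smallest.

ClaI sites (ATCGAT) start at positions 4, 65, 72, 95.
ClaI cuts after base 2 of each site, so after positions 5, 66, 73, 96.
Linear molecule, 4 cuts → 5 fragments:
  1–5 → 5 bp
  6–66 → 61 bp
  67–73 → 7 bp
  74–96 → 23 bp
  97–108 → 12 bp
Sorted largest to smallest: 61, 23, 12, 7, 5 bp.

61, 23, 12, 7, 5 bp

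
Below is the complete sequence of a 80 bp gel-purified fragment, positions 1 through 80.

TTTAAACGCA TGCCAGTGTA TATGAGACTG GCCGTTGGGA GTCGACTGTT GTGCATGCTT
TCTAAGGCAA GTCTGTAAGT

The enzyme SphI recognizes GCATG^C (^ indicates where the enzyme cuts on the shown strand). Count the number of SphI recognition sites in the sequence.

GCATGC occurs starting at positions 8, 53.
SphI cuts at 2 sites.

2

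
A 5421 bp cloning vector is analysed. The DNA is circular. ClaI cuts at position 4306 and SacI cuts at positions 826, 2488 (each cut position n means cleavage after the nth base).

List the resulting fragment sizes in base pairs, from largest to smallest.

1941, 1818, 1662 bp

Combined cut positions (sorted): 826, 2488, 4306.
Circular molecule, 3 cuts → 3 fragments:
  2488 − 826 = 1662 bp
  4306 − 2488 = 1818 bp
  wrap: 5421 − 4306 + 826 = 1941 bp
Sorted largest to smallest: 1941, 1818, 1662 bp.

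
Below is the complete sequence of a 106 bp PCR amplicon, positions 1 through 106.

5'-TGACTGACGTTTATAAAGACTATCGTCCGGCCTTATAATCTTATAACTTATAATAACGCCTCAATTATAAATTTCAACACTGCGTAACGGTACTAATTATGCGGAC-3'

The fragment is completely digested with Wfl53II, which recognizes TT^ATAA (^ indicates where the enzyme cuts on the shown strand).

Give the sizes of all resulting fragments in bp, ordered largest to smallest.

Wfl53II sites (TTATAA) start at positions 11, 33, 41, 48, 65.
Wfl53II cuts after base 2 of each site, so after positions 12, 34, 42, 49, 66.
Linear molecule, 5 cuts → 6 fragments:
  1–12 → 12 bp
  13–34 → 22 bp
  35–42 → 8 bp
  43–49 → 7 bp
  50–66 → 17 bp
  67–106 → 40 bp
Sorted largest to smallest: 40, 22, 17, 12, 8, 7 bp.

40, 22, 17, 12, 8, 7 bp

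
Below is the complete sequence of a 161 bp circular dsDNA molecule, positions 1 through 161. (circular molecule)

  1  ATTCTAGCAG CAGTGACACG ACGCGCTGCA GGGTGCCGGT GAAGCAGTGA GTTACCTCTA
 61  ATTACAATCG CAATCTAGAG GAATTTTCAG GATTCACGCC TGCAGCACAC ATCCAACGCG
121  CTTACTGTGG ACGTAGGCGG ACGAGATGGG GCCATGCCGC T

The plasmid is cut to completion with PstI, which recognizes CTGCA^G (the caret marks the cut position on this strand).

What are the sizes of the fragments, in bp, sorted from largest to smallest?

87, 74 bp

PstI sites (CTGCAG) start at positions 26, 100.
PstI cuts after base 5 of each site (before the last base), so after positions 30, 104.
Circular molecule, 2 cuts → 2 fragments:
  31–104 → 74 bp
  105–161 then 1–30 → 57 + 30 = 87 bp
Sorted largest to smallest: 87, 74 bp.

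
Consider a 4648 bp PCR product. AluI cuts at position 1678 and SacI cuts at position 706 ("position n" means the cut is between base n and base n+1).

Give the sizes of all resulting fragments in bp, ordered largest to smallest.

Combined cut positions (sorted): 706, 1678.
Linear molecule, 2 cuts → 3 fragments:
  706 − 0 = 706 bp
  1678 − 706 = 972 bp
  4648 − 1678 = 2970 bp
Sorted largest to smallest: 2970, 972, 706 bp.

2970, 972, 706 bp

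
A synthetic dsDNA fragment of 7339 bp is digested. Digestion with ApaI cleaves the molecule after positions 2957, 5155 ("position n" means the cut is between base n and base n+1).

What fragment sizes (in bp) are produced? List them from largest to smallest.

Linear molecule, 2 cuts → 3 fragments:
  2957 − 0 = 2957 bp
  5155 − 2957 = 2198 bp
  7339 − 5155 = 2184 bp
Sorted largest to smallest: 2957, 2198, 2184 bp.

2957, 2198, 2184 bp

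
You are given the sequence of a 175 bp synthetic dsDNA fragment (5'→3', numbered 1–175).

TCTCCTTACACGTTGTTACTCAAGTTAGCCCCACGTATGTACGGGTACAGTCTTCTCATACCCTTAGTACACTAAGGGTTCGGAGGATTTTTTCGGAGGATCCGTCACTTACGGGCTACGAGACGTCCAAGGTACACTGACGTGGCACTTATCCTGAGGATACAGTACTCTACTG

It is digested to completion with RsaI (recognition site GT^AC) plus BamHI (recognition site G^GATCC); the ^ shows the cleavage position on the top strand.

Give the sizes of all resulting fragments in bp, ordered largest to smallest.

RsaI sites (GTAC) start at positions 39, 45, 67, 132, 165.
RsaI cuts after base 2 of each site, so after positions 40, 46, 68, 133, 166.
The BamHI site (GGATCC) starts at position 98.
BamHI cuts after the first base of each site, so after position 98.
Combined cut positions: 40, 46, 68, 98, 133, 166.
Linear molecule, 6 cuts → 7 fragments:
  1–40 → 40 bp
  41–46 → 6 bp
  47–68 → 22 bp
  69–98 → 30 bp
  99–133 → 35 bp
  134–166 → 33 bp
  167–175 → 9 bp
Sorted largest to smallest: 40, 35, 33, 30, 22, 9, 6 bp.

40, 35, 33, 30, 22, 9, 6 bp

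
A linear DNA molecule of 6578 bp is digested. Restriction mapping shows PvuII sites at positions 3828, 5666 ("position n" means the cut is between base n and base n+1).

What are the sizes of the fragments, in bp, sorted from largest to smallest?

Linear molecule, 2 cuts → 3 fragments:
  3828 − 0 = 3828 bp
  5666 − 3828 = 1838 bp
  6578 − 5666 = 912 bp
Sorted largest to smallest: 3828, 1838, 912 bp.

3828, 1838, 912 bp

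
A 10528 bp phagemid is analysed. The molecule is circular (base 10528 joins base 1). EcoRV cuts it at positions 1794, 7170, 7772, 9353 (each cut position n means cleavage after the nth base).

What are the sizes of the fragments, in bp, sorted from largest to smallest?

5376, 2969, 1581, 602 bp

Circular molecule, 4 cuts → 4 fragments:
  7170 − 1794 = 5376 bp
  7772 − 7170 = 602 bp
  9353 − 7772 = 1581 bp
  wrap: 10528 − 9353 + 1794 = 2969 bp
Sorted largest to smallest: 5376, 2969, 1581, 602 bp.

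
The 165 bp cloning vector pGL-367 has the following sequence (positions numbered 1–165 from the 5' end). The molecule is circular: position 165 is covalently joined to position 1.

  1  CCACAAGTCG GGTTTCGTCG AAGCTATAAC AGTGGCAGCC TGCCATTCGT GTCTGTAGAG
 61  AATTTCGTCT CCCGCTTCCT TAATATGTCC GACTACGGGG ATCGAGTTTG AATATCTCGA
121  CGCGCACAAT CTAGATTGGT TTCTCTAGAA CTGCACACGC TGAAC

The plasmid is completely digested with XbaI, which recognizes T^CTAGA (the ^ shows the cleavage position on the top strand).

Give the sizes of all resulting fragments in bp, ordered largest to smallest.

XbaI sites (TCTAGA) start at positions 130, 144.
XbaI cuts after the first base of each site, so after positions 130, 144.
Circular molecule, 2 cuts → 2 fragments:
  131–144 → 14 bp
  145–165 then 1–130 → 21 + 130 = 151 bp
Sorted largest to smallest: 151, 14 bp.

151, 14 bp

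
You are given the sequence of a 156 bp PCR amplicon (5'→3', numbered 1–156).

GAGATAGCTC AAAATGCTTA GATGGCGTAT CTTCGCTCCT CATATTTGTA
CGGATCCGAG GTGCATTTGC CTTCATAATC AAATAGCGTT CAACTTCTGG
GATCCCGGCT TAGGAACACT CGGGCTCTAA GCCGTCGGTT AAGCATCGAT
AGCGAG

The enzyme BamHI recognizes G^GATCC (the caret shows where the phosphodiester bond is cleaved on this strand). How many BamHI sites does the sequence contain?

GGATCC occurs starting at positions 52, 100.
BamHI cuts at 2 sites.

2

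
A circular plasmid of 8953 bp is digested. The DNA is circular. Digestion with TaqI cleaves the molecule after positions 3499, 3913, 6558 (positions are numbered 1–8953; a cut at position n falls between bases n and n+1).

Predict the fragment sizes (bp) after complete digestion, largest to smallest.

Circular molecule, 3 cuts → 3 fragments:
  3913 − 3499 = 414 bp
  6558 − 3913 = 2645 bp
  wrap: 8953 − 6558 + 3499 = 5894 bp
Sorted largest to smallest: 5894, 2645, 414 bp.

5894, 2645, 414 bp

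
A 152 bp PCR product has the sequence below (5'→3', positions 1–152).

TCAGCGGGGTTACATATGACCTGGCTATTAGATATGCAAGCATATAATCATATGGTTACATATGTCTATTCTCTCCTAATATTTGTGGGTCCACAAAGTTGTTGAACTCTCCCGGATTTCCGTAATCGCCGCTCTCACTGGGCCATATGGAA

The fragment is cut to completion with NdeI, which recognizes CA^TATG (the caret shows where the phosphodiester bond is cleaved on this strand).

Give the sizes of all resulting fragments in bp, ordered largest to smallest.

85, 36, 14, 10, 7 bp

NdeI sites (CATATG) start at positions 13, 49, 59, 144.
NdeI cuts after base 2 of each site, so after positions 14, 50, 60, 145.
Linear molecule, 4 cuts → 5 fragments:
  1–14 → 14 bp
  15–50 → 36 bp
  51–60 → 10 bp
  61–145 → 85 bp
  146–152 → 7 bp
Sorted largest to smallest: 85, 36, 14, 10, 7 bp.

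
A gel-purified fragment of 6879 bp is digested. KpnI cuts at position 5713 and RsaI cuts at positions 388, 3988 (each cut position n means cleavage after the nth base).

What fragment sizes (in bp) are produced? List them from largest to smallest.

Combined cut positions (sorted): 388, 3988, 5713.
Linear molecule, 3 cuts → 4 fragments:
  388 − 0 = 388 bp
  3988 − 388 = 3600 bp
  5713 − 3988 = 1725 bp
  6879 − 5713 = 1166 bp
Sorted largest to smallest: 3600, 1725, 1166, 388 bp.

3600, 1725, 1166, 388 bp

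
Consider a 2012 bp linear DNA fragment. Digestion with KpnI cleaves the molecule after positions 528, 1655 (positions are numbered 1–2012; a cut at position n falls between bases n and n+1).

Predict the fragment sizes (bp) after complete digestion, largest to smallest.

1127, 528, 357 bp

Linear molecule, 2 cuts → 3 fragments:
  528 − 0 = 528 bp
  1655 − 528 = 1127 bp
  2012 − 1655 = 357 bp
Sorted largest to smallest: 1127, 528, 357 bp.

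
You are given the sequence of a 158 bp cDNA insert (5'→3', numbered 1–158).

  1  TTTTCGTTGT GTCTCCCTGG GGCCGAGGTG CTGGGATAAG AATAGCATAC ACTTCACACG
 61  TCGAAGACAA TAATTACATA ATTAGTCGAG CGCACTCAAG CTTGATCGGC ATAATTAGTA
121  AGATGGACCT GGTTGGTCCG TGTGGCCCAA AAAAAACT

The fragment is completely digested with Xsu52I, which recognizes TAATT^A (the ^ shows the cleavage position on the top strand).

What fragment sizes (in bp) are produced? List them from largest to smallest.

75, 42, 33, 8 bp

Xsu52I sites (TAATTA) start at positions 71, 79, 112.
Xsu52I cuts after base 5 of each site (before the last base), so after positions 75, 83, 116.
Linear molecule, 3 cuts → 4 fragments:
  1–75 → 75 bp
  76–83 → 8 bp
  84–116 → 33 bp
  117–158 → 42 bp
Sorted largest to smallest: 75, 42, 33, 8 bp.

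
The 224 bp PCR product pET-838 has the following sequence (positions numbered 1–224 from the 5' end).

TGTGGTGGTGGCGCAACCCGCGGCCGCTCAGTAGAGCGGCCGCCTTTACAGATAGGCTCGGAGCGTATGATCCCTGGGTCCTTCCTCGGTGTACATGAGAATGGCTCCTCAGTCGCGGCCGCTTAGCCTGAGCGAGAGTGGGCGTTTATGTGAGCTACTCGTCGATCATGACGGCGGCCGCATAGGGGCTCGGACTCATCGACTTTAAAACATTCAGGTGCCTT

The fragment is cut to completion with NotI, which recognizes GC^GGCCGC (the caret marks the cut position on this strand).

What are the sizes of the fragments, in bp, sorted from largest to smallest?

79, 59, 49, 21, 16 bp

NotI sites (GCGGCCGC) start at positions 20, 36, 115, 174.
NotI cuts after base 2 of each site, so after positions 21, 37, 116, 175.
Linear molecule, 4 cuts → 5 fragments:
  1–21 → 21 bp
  22–37 → 16 bp
  38–116 → 79 bp
  117–175 → 59 bp
  176–224 → 49 bp
Sorted largest to smallest: 79, 59, 49, 21, 16 bp.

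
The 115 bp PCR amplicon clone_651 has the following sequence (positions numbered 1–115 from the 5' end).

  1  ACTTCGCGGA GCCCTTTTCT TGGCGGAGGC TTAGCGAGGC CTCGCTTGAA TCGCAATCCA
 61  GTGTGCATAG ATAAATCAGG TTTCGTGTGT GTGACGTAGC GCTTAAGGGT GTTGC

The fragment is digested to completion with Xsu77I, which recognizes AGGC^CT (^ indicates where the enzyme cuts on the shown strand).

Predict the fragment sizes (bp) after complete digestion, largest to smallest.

The Xsu77I site (AGGCCT) starts at position 37.
Xsu77I cuts after base 4 of each site, so after position 40.
Linear molecule, 1 cut → 2 fragments:
  1–40 → 40 bp
  41–115 → 75 bp
Sorted largest to smallest: 75, 40 bp.

75, 40 bp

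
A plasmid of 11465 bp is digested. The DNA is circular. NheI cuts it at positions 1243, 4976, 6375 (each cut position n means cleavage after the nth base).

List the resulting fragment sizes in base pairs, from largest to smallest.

Circular molecule, 3 cuts → 3 fragments:
  4976 − 1243 = 3733 bp
  6375 − 4976 = 1399 bp
  wrap: 11465 − 6375 + 1243 = 6333 bp
Sorted largest to smallest: 6333, 3733, 1399 bp.

6333, 3733, 1399 bp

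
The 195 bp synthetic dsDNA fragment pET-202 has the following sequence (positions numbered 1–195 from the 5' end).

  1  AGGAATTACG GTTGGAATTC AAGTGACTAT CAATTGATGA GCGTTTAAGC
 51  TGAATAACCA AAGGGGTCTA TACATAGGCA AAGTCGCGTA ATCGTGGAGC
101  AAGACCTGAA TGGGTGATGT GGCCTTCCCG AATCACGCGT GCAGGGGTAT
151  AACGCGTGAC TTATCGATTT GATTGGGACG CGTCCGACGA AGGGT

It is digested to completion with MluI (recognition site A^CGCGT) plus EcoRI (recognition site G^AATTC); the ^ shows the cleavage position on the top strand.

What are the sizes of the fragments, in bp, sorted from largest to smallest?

MluI sites (ACGCGT) start at positions 135, 152, 178.
MluI cuts after the first base of each site, so after positions 135, 152, 178.
The EcoRI site (GAATTC) starts at position 15.
EcoRI cuts after the first base of each site, so after position 15.
Combined cut positions: 15, 135, 152, 178.
Linear molecule, 4 cuts → 5 fragments:
  1–15 → 15 bp
  16–135 → 120 bp
  136–152 → 17 bp
  153–178 → 26 bp
  179–195 → 17 bp
Sorted largest to smallest: 120, 26, 17, 17, 15 bp.

120, 26, 17, 17, 15 bp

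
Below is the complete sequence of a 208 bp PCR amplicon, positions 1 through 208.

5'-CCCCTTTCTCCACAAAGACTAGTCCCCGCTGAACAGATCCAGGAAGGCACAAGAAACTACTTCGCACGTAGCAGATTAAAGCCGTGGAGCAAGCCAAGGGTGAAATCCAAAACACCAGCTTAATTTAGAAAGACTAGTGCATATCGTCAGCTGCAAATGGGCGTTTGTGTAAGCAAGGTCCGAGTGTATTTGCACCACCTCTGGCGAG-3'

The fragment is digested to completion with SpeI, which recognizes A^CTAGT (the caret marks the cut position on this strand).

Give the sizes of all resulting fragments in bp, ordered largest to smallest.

SpeI sites (ACTAGT) start at positions 18, 133.
SpeI cuts after the first base of each site, so after positions 18, 133.
Linear molecule, 2 cuts → 3 fragments:
  1–18 → 18 bp
  19–133 → 115 bp
  134–208 → 75 bp
Sorted largest to smallest: 115, 75, 18 bp.

115, 75, 18 bp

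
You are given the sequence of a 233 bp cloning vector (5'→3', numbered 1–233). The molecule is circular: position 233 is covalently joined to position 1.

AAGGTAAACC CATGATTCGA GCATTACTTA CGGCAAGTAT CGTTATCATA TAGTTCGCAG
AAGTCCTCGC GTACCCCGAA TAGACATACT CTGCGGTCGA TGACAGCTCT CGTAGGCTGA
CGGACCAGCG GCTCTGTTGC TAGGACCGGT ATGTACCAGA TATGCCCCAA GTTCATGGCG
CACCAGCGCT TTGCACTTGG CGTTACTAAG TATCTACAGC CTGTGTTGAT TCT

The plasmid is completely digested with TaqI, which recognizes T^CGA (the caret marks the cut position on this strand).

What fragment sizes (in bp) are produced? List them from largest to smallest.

TaqI sites (TCGA) start at positions 17, 97.
TaqI cuts after the first base of each site, so after positions 17, 97.
Circular molecule, 2 cuts → 2 fragments:
  18–97 → 80 bp
  98–233 then 1–17 → 136 + 17 = 153 bp
Sorted largest to smallest: 153, 80 bp.

153, 80 bp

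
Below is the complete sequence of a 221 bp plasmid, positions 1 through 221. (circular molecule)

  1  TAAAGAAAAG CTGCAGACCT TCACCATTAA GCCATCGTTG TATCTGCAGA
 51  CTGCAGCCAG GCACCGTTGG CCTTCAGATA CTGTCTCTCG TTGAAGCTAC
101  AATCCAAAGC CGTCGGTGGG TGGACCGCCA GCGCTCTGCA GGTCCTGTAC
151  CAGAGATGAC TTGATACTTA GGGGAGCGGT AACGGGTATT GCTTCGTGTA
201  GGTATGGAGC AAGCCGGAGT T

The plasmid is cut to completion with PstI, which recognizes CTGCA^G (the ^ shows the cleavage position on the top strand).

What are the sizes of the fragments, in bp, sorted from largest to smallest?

96, 85, 33, 7 bp

PstI sites (CTGCAG) start at positions 11, 44, 51, 136.
PstI cuts after base 5 of each site (before the last base), so after positions 15, 48, 55, 140.
Circular molecule, 4 cuts → 4 fragments:
  16–48 → 33 bp
  49–55 → 7 bp
  56–140 → 85 bp
  141–221 then 1–15 → 81 + 15 = 96 bp
Sorted largest to smallest: 96, 85, 33, 7 bp.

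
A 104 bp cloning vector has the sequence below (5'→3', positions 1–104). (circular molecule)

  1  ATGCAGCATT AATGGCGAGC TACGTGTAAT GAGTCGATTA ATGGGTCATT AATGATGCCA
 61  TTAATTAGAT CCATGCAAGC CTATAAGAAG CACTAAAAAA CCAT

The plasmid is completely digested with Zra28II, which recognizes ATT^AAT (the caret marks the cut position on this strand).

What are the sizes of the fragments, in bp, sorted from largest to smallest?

52, 29, 12, 11 bp

Zra28II sites (ATTAAT) start at positions 8, 37, 48, 60.
Zra28II cuts after base 3 of each site, so after positions 10, 39, 50, 62.
Circular molecule, 4 cuts → 4 fragments:
  11–39 → 29 bp
  40–50 → 11 bp
  51–62 → 12 bp
  63–104 then 1–10 → 42 + 10 = 52 bp
Sorted largest to smallest: 52, 29, 12, 11 bp.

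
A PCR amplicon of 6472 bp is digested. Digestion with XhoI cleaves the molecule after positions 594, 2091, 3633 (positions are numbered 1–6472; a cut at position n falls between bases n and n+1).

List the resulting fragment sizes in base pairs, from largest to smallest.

2839, 1542, 1497, 594 bp

Linear molecule, 3 cuts → 4 fragments:
  594 − 0 = 594 bp
  2091 − 594 = 1497 bp
  3633 − 2091 = 1542 bp
  6472 − 3633 = 2839 bp
Sorted largest to smallest: 2839, 1542, 1497, 594 bp.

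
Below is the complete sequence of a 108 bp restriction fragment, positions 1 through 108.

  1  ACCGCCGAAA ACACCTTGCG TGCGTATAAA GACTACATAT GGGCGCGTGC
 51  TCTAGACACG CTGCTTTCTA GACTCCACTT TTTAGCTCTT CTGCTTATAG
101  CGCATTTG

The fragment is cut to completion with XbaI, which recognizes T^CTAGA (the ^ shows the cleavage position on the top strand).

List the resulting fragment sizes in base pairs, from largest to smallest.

XbaI sites (TCTAGA) start at positions 51, 67.
XbaI cuts after the first base of each site, so after positions 51, 67.
Linear molecule, 2 cuts → 3 fragments:
  1–51 → 51 bp
  52–67 → 16 bp
  68–108 → 41 bp
Sorted largest to smallest: 51, 41, 16 bp.

51, 41, 16 bp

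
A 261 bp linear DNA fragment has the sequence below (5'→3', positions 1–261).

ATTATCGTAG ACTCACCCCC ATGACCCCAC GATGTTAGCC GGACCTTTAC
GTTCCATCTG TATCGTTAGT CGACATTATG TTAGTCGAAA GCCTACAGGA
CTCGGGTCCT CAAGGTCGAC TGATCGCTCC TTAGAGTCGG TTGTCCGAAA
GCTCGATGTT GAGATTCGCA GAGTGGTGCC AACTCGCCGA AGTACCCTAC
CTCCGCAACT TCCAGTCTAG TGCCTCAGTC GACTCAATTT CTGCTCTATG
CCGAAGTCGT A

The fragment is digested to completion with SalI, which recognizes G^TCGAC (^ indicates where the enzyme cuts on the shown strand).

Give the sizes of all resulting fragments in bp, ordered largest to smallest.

113, 69, 46, 33 bp

SalI sites (GTCGAC) start at positions 69, 115, 228.
SalI cuts after the first base of each site, so after positions 69, 115, 228.
Linear molecule, 3 cuts → 4 fragments:
  1–69 → 69 bp
  70–115 → 46 bp
  116–228 → 113 bp
  229–261 → 33 bp
Sorted largest to smallest: 113, 69, 46, 33 bp.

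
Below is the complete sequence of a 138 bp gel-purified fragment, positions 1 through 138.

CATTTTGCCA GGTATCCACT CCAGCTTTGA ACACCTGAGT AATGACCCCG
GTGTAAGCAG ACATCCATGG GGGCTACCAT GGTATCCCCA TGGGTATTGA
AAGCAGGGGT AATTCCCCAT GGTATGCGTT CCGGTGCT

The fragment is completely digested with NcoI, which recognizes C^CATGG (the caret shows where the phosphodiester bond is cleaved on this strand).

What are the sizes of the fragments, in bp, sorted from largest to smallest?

65, 29, 21, 12, 11 bp

NcoI sites (CCATGG) start at positions 65, 77, 88, 117.
NcoI cuts after the first base of each site, so after positions 65, 77, 88, 117.
Linear molecule, 4 cuts → 5 fragments:
  1–65 → 65 bp
  66–77 → 12 bp
  78–88 → 11 bp
  89–117 → 29 bp
  118–138 → 21 bp
Sorted largest to smallest: 65, 29, 21, 12, 11 bp.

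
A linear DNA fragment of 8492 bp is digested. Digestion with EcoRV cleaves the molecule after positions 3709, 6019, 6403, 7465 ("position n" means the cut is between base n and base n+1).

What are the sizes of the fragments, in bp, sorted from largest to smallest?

Linear molecule, 4 cuts → 5 fragments:
  3709 − 0 = 3709 bp
  6019 − 3709 = 2310 bp
  6403 − 6019 = 384 bp
  7465 − 6403 = 1062 bp
  8492 − 7465 = 1027 bp
Sorted largest to smallest: 3709, 2310, 1062, 1027, 384 bp.

3709, 2310, 1062, 1027, 384 bp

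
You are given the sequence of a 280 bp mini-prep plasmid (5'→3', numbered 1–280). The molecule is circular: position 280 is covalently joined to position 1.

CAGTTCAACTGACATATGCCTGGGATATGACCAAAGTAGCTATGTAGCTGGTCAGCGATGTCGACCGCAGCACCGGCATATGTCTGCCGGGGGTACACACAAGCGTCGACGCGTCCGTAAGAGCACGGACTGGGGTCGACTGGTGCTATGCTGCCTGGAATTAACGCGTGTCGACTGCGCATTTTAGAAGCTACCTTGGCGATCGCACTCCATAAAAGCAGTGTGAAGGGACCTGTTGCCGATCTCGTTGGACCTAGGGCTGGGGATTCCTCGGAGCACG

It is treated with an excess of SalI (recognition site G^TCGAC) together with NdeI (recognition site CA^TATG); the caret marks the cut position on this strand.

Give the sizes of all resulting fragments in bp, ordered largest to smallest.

SalI sites (GTCGAC) start at positions 60, 105, 135, 170.
SalI cuts after the first base of each site, so after positions 60, 105, 135, 170.
NdeI sites (CATATG) start at positions 13, 77.
NdeI cuts after base 2 of each site, so after positions 14, 78.
Combined cut positions: 14, 60, 78, 105, 135, 170.
Circular molecule, 6 cuts → 6 fragments:
  15–60 → 46 bp
  61–78 → 18 bp
  79–105 → 27 bp
  106–135 → 30 bp
  136–170 → 35 bp
  171–280 then 1–14 → 110 + 14 = 124 bp
Sorted largest to smallest: 124, 46, 35, 30, 27, 18 bp.

124, 46, 35, 30, 27, 18 bp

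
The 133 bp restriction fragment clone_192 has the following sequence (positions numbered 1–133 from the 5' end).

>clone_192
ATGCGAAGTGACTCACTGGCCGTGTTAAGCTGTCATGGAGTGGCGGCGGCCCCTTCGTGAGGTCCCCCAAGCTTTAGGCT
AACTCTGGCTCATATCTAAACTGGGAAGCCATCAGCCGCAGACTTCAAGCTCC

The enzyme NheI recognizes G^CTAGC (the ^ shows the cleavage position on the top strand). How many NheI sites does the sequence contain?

0

No occurrence of GCTAGC is present in the sequence.
NheI does not cut: 0 sites.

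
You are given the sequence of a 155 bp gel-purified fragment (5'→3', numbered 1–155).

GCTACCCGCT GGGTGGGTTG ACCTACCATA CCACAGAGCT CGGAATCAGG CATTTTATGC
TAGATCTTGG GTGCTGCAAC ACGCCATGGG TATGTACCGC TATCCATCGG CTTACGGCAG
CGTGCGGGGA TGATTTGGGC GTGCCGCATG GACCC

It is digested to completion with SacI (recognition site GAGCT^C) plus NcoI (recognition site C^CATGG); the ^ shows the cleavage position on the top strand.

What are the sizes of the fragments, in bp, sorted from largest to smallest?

71, 44, 40 bp

The SacI site (GAGCTC) starts at position 36.
SacI cuts after base 5 of each site (before the last base), so after position 40.
The NcoI site (CCATGG) starts at position 84.
NcoI cuts after the first base of each site, so after position 84.
Combined cut positions: 40, 84.
Linear molecule, 2 cuts → 3 fragments:
  1–40 → 40 bp
  41–84 → 44 bp
  85–155 → 71 bp
Sorted largest to smallest: 71, 44, 40 bp.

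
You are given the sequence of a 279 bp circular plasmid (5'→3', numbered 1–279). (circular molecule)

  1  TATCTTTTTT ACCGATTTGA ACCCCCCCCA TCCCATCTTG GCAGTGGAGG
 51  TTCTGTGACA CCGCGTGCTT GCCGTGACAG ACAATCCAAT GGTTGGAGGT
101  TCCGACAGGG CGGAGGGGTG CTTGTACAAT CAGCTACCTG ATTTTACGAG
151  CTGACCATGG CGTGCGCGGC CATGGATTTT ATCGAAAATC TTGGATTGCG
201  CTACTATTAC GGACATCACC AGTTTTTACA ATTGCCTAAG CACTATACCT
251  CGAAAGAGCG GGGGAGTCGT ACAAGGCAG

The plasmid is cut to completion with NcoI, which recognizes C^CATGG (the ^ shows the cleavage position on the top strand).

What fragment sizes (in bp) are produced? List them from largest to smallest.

264, 15 bp

NcoI sites (CCATGG) start at positions 155, 170.
NcoI cuts after the first base of each site, so after positions 155, 170.
Circular molecule, 2 cuts → 2 fragments:
  156–170 → 15 bp
  171–279 then 1–155 → 109 + 155 = 264 bp
Sorted largest to smallest: 264, 15 bp.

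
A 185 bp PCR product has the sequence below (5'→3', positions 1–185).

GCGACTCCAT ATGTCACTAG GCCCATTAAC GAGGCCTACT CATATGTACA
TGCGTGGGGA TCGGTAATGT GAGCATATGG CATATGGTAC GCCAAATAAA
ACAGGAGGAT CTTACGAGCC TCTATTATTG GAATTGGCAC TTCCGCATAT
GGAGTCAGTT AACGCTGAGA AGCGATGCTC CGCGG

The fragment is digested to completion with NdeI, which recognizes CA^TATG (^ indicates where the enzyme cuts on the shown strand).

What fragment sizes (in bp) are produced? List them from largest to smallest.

NdeI sites (CATATG) start at positions 8, 41, 74, 81, 146.
NdeI cuts after base 2 of each site, so after positions 9, 42, 75, 82, 147.
Linear molecule, 5 cuts → 6 fragments:
  1–9 → 9 bp
  10–42 → 33 bp
  43–75 → 33 bp
  76–82 → 7 bp
  83–147 → 65 bp
  148–185 → 38 bp
Sorted largest to smallest: 65, 38, 33, 33, 9, 7 bp.

65, 38, 33, 33, 9, 7 bp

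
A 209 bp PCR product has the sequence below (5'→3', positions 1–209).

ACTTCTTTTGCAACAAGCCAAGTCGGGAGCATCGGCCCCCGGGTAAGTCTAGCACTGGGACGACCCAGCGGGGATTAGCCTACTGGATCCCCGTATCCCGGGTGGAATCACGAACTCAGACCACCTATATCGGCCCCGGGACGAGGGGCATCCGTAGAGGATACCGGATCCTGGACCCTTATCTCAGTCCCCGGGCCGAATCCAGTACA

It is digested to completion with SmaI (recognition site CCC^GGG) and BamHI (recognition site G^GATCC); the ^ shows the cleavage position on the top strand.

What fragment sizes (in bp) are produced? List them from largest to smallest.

SmaI sites (CCCGGG) start at positions 38, 97, 135, 190.
SmaI cuts after base 3 of each site, so after positions 40, 99, 137, 192.
BamHI sites (GGATCC) start at positions 85, 166.
BamHI cuts after the first base of each site, so after positions 85, 166.
Combined cut positions: 40, 85, 99, 137, 166, 192.
Linear molecule, 6 cuts → 7 fragments:
  1–40 → 40 bp
  41–85 → 45 bp
  86–99 → 14 bp
  100–137 → 38 bp
  138–166 → 29 bp
  167–192 → 26 bp
  193–209 → 17 bp
Sorted largest to smallest: 45, 40, 38, 29, 26, 17, 14 bp.

45, 40, 38, 29, 26, 17, 14 bp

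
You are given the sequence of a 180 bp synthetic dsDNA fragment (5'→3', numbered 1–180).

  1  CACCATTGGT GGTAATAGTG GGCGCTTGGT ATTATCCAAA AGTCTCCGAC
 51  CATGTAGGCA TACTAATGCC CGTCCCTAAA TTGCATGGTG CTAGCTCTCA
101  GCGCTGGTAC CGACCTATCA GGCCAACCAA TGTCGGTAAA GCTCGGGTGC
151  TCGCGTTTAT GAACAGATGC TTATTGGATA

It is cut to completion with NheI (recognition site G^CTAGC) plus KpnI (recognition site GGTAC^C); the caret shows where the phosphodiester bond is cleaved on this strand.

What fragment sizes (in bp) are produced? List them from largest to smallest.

90, 70, 20 bp

The NheI site (GCTAGC) starts at position 90.
NheI cuts after the first base of each site, so after position 90.
The KpnI site (GGTACC) starts at position 106.
KpnI cuts after base 5 of each site (before the last base), so after position 110.
Combined cut positions: 90, 110.
Linear molecule, 2 cuts → 3 fragments:
  1–90 → 90 bp
  91–110 → 20 bp
  111–180 → 70 bp
Sorted largest to smallest: 90, 70, 20 bp.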